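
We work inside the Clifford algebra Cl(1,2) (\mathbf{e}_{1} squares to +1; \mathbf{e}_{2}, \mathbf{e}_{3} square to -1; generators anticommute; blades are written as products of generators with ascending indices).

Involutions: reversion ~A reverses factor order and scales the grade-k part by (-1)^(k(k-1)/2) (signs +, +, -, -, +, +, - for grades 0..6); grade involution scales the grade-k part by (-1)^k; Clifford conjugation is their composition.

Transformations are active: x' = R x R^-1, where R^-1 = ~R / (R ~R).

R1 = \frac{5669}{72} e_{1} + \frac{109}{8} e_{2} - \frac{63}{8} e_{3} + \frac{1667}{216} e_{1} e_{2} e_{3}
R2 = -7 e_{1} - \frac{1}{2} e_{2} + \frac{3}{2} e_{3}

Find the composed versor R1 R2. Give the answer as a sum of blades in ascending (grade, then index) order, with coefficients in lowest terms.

Distribute over the terms of R2 (each basis-blade product reordered to ascending indices, repeated generators contracted through their squares):
R1 (-7 e_{1}) = -\frac{39683}{72} + \frac{763}{8} e_{1} e_{2} - \frac{441}{8} e_{1} e_{3} - \frac{11669}{216} e_{2} e_{3}
R1 (-\frac{1}{2} e_{2}) = \frac{109}{16} - \frac{5669}{144} e_{1} e_{2} - \frac{1667}{432} e_{1} e_{3} - \frac{63}{16} e_{2} e_{3}
R1 (\frac{3}{2} e_{3}) = \frac{189}{16} - \frac{1667}{144} e_{1} e_{2} + \frac{5669}{48} e_{1} e_{3} + \frac{327}{16} e_{2} e_{3}
Summing the partial products and collecting blades:
Answer: -\frac{19171}{36} + \frac{3199}{72} e_{1} e_{2} + \frac{6385}{108} e_{1} e_{3} - \frac{8105}{216} e_{2} e_{3}


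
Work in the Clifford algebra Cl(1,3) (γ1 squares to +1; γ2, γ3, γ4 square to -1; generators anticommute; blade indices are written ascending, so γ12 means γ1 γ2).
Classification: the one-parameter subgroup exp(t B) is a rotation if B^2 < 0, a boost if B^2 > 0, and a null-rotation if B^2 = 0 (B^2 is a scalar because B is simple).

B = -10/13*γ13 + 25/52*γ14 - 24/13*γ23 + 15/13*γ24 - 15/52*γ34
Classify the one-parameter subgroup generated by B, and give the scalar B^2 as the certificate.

B^2 term by term: the squares give (-10/13)^2*(γ13)^2 + (25/52)^2*(γ14)^2 + (-24/13)^2*(γ23)^2 + (15/13)^2*(γ24)^2 + (-15/52)^2*(γ34)^2 = 100/169*(+1) + 625/2704*(+1) + 576/169*(-1) + 225/169*(-1) + 225/2704*(-1) = -4 (each basis 2-blade squares to minus the product of its generators' squares); cross terms between blades sharing an index anticommute and cancel; the commuting (index-disjoint) pairs give grade-4 terms 2*c*c'*(blade product), which cancel blade by blade — γ1234: 300/169 - 300/169 = 0 — confirming B is simple. So B^2 = -4.
Answer: rotation, certificate B^2 = -4. No conjugation can change B^2 = -4; the sign gives the class.


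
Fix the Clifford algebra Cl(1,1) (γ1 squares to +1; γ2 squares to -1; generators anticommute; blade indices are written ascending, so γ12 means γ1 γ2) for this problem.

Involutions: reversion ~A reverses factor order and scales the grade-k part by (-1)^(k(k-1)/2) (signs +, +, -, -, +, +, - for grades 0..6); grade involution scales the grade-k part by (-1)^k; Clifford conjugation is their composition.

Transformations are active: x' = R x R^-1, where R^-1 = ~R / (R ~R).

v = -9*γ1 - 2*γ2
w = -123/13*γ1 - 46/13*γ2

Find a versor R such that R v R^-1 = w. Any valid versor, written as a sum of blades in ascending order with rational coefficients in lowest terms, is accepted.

Why this works: both vectors square to 77, so q(v) = q(w) and R = v + w = -240/13*γ1 - 72/13*γ2 carries v to w — its own direction survives, the complement (v - w)/2 flips.
Answer: -240/13*γ1 - 72/13*γ2


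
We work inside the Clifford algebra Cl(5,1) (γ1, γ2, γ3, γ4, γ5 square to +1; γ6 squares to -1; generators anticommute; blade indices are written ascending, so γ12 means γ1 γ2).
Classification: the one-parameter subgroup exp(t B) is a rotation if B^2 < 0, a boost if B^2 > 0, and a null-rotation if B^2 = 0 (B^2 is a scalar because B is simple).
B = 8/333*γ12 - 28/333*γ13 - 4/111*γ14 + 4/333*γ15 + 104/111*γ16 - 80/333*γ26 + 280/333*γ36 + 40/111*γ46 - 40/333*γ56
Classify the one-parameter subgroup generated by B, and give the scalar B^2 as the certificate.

B^2 term by term: the squares give (8/333)^2*(γ12)^2 + (-28/333)^2*(γ13)^2 + (-4/111)^2*(γ14)^2 + (4/333)^2*(γ15)^2 + (104/111)^2*(γ16)^2 + (-80/333)^2*(γ26)^2 + (280/333)^2*(γ36)^2 + (40/111)^2*(γ46)^2 + (-40/333)^2*(γ56)^2 = 64/110889*(-1) + 784/110889*(-1) + 16/12321*(-1) + 16/110889*(-1) + 10816/12321*(+1) + 6400/110889*(+1) + 78400/110889*(+1) + 1600/12321*(+1) + 1600/110889*(+1) = 16/9 (each basis 2-blade squares to minus the product of its generators' squares); cross terms between blades sharing an index anticommute and cancel; the commuting (index-disjoint) pairs give grade-4 terms 2*c*c'*(blade product), which cancel blade by blade — γ1236: 4480/110889 - 4480/110889 = 0; γ1246: 640/36963 - 640/36963 = 0; γ1256: -640/110889 + 640/110889 = 0; γ1346: -2240/36963 + 2240/36963 = 0; γ1356: 2240/110889 - 2240/110889 = 0; γ1456: 320/36963 - 320/36963 = 0 — confirming B is simple. So B^2 = 16/9.
Answer: boost, certificate B^2 = 16/9. One invariant decides it: the square 16/9 survives every conjugation, and its sign is exactly the classification.


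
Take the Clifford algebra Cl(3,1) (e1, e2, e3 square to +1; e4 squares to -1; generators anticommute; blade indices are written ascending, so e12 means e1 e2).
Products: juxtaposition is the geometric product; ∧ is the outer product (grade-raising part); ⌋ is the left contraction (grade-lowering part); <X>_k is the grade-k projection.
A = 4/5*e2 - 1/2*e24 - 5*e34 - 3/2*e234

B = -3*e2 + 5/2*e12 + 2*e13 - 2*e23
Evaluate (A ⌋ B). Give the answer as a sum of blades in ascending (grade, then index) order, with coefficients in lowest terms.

step 1: -12/5 - 2*e1 - 8/5*e3
Answer: -12/5 - 2*e1 - 8/5*e3


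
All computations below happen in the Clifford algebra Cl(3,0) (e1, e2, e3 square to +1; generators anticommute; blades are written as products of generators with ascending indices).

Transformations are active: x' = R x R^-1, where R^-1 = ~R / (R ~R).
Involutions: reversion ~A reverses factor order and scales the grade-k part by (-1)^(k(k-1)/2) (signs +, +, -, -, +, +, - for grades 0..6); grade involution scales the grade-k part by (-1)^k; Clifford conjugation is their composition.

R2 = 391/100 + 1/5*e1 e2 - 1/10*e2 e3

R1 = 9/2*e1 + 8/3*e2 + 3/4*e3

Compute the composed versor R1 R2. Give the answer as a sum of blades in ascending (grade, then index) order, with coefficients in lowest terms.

Distribute over the terms of R1 (each basis-blade product reordered to ascending indices, repeated generators contracted through their squares):
(9/2*e1) R2 = 3519/200*e1 + 9/10*e2 - 9/20*e1 e2 e3
(8/3*e2) R2 = -8/15*e1 + 782/75*e2 - 4/15*e3
(3/4*e3) R2 = 3/40*e2 + 1173/400*e3 + 3/20*e1 e2 e3
Summing the partial products and collecting blades:
Answer: 10237/600*e1 + 6841/600*e2 + 3199/1200*e3 - 3/10*e1 e2 e3


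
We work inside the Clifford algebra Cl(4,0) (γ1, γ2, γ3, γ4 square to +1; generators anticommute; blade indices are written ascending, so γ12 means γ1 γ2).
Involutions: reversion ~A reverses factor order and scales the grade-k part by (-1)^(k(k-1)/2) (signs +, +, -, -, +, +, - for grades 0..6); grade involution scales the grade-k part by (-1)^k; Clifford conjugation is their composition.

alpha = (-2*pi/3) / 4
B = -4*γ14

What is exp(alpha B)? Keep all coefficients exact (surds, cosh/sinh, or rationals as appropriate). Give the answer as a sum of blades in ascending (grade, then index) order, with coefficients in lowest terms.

B^2 = (-4)^2*(γ14)^2 = 16*(-1) = -16 (a basis 2-blade squares to minus the product of its generators' squares).
B^2 = -16 — since the square is negative, the closed form is circular: l = 4, alpha*l = -2*pi/3, so exp(alpha B) = cos(-2*pi/3) + (sin(-2*pi/3)/4)*B = -1/2 + (-sqrt(3)/8)*B.
Answer: -1/2 + sqrt(3)/2*γ14


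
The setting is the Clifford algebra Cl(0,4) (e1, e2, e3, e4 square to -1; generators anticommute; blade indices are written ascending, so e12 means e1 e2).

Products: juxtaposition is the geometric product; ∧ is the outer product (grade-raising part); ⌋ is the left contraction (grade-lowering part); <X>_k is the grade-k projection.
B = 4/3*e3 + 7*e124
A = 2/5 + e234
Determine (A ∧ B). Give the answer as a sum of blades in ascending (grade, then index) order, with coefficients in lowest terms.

step 1: 8/15*e3 + 14/5*e124
Answer: 8/15*e3 + 14/5*e124


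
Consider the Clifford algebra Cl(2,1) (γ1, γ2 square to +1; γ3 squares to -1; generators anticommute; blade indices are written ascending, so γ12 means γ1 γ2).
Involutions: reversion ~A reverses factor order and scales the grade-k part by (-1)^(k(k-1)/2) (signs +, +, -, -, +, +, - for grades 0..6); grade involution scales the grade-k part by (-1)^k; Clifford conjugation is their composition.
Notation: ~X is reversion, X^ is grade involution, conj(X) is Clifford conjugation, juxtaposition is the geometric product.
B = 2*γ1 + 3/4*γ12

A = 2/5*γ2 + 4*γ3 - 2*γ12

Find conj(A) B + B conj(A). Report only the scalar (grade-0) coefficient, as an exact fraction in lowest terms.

first term: -3/2 + 3/10*γ1 - 4*γ2 + 4/5*γ12 + 8*γ13 - 3*γ123
second term: -3/2 - 3/10*γ1 + 4*γ2 - 4/5*γ12 - 8*γ13 - 3*γ123
Answer: -3


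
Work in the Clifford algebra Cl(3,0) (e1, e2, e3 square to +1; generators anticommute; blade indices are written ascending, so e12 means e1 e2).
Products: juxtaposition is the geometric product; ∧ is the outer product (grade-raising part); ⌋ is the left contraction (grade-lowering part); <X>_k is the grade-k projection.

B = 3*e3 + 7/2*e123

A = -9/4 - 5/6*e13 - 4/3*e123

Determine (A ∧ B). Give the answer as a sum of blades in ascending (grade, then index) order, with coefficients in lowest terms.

step 1: -27/4*e3 - 63/8*e123
Answer: -27/4*e3 - 63/8*e123


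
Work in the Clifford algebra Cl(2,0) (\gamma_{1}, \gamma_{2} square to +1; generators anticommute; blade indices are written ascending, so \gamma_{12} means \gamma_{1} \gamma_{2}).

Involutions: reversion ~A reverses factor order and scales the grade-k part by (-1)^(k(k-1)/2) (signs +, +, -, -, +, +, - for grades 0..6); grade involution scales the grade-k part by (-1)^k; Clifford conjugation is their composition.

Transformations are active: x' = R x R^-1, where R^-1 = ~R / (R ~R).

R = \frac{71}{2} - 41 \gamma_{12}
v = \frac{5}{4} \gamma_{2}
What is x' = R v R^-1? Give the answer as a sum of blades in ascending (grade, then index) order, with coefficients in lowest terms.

~R = \frac{71}{2} + 41 \gamma_{12}, and R ~R = \frac{11765}{4}, so R^-1 = ~R / (\frac{11765}{4}).
R v = -\frac{205}{4} \gamma_{1} + \frac{355}{8} \gamma_{2}
Answer: -\frac{2911}{2353} \gamma_{1} - \frac{1683}{9412} \gamma_{2}


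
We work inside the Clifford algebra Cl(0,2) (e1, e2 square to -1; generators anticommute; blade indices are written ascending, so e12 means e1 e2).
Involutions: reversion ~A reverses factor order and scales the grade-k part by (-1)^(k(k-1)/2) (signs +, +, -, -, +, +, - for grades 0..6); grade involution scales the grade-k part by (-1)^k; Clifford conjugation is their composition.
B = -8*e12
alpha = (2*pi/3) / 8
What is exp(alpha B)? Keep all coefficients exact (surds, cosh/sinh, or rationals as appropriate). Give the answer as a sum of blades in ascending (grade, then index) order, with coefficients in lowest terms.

B^2 = (-8)^2*(e12)^2 = 64*(-1) = -64 (a basis 2-blade squares to minus the product of its generators' squares).
B^2 = -64 — circular case — the even/odd split gives cos and sin: l = 8, alpha*l = 2*pi/3, so exp(alpha B) = cos(2*pi/3) + (sin(2*pi/3)/8)*B = -1/2 + (sqrt(3)/16)*B.
Answer: -1/2 - sqrt(3)/2*e12


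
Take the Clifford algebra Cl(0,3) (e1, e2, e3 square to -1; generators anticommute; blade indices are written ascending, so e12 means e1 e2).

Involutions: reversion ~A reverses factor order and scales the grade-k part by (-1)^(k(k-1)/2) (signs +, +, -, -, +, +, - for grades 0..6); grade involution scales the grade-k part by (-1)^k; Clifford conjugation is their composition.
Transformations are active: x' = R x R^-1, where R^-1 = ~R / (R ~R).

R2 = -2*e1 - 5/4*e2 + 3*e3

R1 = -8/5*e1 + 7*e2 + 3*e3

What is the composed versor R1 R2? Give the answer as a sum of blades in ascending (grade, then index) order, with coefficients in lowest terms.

Distribute over the terms of R1 (each basis-blade product reordered to ascending indices, repeated generators contracted through their squares):
(-8/5*e1) R2 = -16/5 + 2*e12 - 24/5*e13
(7*e2) R2 = 35/4 + 14*e12 + 21*e23
(3*e3) R2 = -9 + 6*e13 + 15/4*e23
Summing the partial products and collecting blades:
Answer: -69/20 + 16*e12 + 6/5*e13 + 99/4*e23


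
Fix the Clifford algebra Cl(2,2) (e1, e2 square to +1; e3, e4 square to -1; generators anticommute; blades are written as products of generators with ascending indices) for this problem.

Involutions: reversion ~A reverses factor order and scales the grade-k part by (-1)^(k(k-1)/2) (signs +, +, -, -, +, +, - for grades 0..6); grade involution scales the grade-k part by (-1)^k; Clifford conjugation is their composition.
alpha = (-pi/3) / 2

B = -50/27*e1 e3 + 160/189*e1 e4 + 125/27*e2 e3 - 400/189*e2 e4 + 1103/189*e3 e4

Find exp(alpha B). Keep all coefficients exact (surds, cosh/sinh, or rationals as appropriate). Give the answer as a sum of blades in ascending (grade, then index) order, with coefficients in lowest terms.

B^2 term by term: the squares give (-50/27)^2*(e1 e3)^2 + (160/189)^2*(e1 e4)^2 + (125/27)^2*(e2 e3)^2 + (-400/189)^2*(e2 e4)^2 + (1103/189)^2*(e3 e4)^2 = 2500/729*(+1) + 25600/35721*(+1) + 15625/729*(+1) + 160000/35721*(+1) + 1216609/35721*(-1) = -4 (each basis 2-blade squares to minus the product of its generators' squares); cross terms between blades sharing an index anticommute and cancel; the commuting (index-disjoint) pairs give grade-4 terms 2*c*c'*(blade product), which cancel blade by blade — e1 e2 e3 e4: -40000/5103 + 40000/5103 = 0 — confirming B is simple. So B^2 = -4.
B^2 = -4 — a negative square means the series sums to a rotation: l = 2, alpha*l = -pi/3, so exp(alpha B) = cos(-pi/3) + (sin(-pi/3)/2)*B = 1/2 + (-sqrt(3)/4)*B.
Answer: 1/2 + 25*sqrt(3)/54*e1 e3 - 40*sqrt(3)/189*e1 e4 - 125*sqrt(3)/108*e2 e3 + 100*sqrt(3)/189*e2 e4 - 1103*sqrt(3)/756*e3 e4


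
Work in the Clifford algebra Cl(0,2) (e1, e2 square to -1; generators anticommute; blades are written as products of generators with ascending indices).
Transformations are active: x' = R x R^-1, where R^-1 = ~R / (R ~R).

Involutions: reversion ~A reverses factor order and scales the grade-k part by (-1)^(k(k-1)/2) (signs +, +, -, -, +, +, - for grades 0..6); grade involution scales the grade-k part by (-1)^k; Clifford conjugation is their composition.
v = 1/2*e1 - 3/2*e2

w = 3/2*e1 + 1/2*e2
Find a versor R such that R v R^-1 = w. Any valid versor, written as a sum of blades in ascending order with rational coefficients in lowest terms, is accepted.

Construction: equal norms (both -5/2) license R = v + w = 2*e1 - e2 — nothing changes along that direction, while (v - w)/2 changes sign, so v maps onto w.
Answer: 2*e1 - e2


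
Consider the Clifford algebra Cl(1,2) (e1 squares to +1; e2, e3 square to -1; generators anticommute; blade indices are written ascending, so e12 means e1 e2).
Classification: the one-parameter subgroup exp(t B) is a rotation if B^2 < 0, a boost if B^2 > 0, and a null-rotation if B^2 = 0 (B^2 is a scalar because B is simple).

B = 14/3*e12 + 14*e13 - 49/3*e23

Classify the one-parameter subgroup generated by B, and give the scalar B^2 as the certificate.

B^2 term by term: the squares give (14/3)^2*(e12)^2 + (14)^2*(e13)^2 + (-49/3)^2*(e23)^2 = 196/9*(+1) + 196*(+1) + 2401/9*(-1) = -49 (each basis 2-blade squares to minus the product of its generators' squares); cross terms between blades sharing an index anticommute and cancel. So B^2 = -49.
Answer: rotation, certificate B^2 = -49. The class reads off the invariant scalar -49 directly.


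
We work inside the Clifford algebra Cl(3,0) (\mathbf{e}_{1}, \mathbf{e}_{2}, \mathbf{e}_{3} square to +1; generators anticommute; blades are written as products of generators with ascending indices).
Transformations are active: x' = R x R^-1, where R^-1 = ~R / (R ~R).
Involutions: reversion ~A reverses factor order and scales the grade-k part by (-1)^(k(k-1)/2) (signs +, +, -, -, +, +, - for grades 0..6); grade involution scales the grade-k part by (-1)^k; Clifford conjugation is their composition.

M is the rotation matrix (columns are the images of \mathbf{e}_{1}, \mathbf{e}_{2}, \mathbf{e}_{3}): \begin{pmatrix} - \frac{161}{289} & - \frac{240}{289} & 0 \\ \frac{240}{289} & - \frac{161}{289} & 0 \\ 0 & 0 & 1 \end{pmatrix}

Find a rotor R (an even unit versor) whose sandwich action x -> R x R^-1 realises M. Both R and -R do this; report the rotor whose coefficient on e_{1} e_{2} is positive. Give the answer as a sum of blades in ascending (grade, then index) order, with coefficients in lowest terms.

Method: write R = a + b12*e_{1} e_{2} + b13*e_{1} e_{3} + b23*e_{2} e_{3} with a^2 + b12^2 + b13^2 + b23^2 = 1 (so R^-1 = ~R). Expanding the columns R e_j ~R gives tr M = 4a^2 - 1 and, from the antisymmetric part, M21 - M12 = -4a*b12, M13 - M31 = 4a*b13, M32 - M23 = -4a*b23.
Here tr M = -\frac{33}{289}, so a^2 = (1 + tr M)/4 = \frac{64}{289} and a = ±\frac{8}{17}. Taking a = \frac{8}{17}: M21 - M12 = \frac{480}{289}, M13 - M31 = 0, M32 - M23 = 0, giving b12 = -\frac{15}{17}, b13 = 0, b23 = 0, i.e. R = \frac{8}{17} - \frac{15}{17} e_{1} e_{2}.
Its e_{1} e_{2} coefficient is negative, so report the other preimage -R.
Answer: -\frac{8}{17} + \frac{15}{17} e_{1} e_{2}. Recall the cover is two-to-one: with M of trace -\frac{33}{289}, both preimages act alike, and the stated e_{1} e_{2} sign chooses the sheet.


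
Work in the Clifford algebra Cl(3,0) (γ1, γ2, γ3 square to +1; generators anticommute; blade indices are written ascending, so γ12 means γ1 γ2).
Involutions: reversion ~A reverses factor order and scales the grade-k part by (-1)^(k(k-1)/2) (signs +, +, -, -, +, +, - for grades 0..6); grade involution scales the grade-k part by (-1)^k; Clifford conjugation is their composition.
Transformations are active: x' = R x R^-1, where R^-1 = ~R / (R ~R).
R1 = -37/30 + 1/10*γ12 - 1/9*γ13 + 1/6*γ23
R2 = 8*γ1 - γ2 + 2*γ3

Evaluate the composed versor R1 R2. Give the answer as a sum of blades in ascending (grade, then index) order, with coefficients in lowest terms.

Distribute over the terms of R2 (each basis-blade product reordered to ascending indices, repeated generators contracted through their squares):
R1 (8*γ1) = -148/15*γ1 - 4/5*γ2 + 8/9*γ3 + 4/3*γ123
R1 (-γ2) = -1/10*γ1 + 37/30*γ2 + 1/6*γ3 - 1/9*γ123
R1 (2*γ3) = -2/9*γ1 + 1/3*γ2 - 37/15*γ3 + 1/5*γ123
Summing the partial products and collecting blades:
Answer: -917/90*γ1 + 23/30*γ2 - 127/90*γ3 + 64/45*γ123


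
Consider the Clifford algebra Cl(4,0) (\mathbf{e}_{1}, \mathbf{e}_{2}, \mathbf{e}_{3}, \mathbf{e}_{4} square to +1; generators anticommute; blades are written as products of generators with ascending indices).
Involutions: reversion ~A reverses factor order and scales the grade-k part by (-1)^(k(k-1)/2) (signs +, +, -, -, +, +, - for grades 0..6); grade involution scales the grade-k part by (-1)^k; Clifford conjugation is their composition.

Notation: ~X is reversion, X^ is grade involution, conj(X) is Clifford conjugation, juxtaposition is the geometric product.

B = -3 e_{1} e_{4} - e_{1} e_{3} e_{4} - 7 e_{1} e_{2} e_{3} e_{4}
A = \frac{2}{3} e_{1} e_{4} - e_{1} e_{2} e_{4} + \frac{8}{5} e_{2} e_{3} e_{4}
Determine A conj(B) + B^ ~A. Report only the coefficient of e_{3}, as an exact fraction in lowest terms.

first term: -2 - \frac{56}{5} e_{1} - 3 e_{2} + \frac{19}{3} e_{3} - \frac{8}{5} e_{1} e_{2} + \frac{11}{3} e_{2} e_{3} - \frac{24}{5} e_{1} e_{2} e_{3}
second term: -2 - \frac{56}{5} e_{1} - 3 e_{2} + \frac{19}{3} e_{3} + \frac{8}{5} e_{1} e_{2} - \frac{11}{3} e_{2} e_{3} + \frac{24}{5} e_{1} e_{2} e_{3}
Answer: \frac{38}{3}


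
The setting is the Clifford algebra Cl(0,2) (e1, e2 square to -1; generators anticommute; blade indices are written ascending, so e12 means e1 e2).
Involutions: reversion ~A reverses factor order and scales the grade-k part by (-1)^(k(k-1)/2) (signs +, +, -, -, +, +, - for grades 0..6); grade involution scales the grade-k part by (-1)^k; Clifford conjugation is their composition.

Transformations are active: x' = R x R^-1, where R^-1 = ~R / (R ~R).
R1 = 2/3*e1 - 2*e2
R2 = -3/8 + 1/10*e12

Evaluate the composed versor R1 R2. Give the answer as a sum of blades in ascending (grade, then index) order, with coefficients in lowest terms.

Distribute over the terms of R1 (each basis-blade product reordered to ascending indices, repeated generators contracted through their squares):
(2/3*e1) R2 = -1/4*e1 - 1/15*e2
(-2*e2) R2 = -1/5*e1 + 3/4*e2
Summing the partial products and collecting blades:
Answer: -9/20*e1 + 41/60*e2


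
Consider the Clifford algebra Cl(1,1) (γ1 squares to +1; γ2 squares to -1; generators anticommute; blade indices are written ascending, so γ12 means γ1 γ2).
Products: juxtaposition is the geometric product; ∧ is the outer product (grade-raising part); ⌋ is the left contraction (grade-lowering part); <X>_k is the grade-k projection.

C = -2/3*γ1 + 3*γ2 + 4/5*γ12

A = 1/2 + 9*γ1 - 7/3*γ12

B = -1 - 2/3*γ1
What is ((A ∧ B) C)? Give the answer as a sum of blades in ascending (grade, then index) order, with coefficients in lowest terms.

step 1: -1/2 - 28/3*γ1 + 7/3*γ12
step 2: 364/45 - 20/3*γ1 - 667/90*γ2 - 142/5*γ12
Answer: 364/45 - 20/3*γ1 - 667/90*γ2 - 142/5*γ12


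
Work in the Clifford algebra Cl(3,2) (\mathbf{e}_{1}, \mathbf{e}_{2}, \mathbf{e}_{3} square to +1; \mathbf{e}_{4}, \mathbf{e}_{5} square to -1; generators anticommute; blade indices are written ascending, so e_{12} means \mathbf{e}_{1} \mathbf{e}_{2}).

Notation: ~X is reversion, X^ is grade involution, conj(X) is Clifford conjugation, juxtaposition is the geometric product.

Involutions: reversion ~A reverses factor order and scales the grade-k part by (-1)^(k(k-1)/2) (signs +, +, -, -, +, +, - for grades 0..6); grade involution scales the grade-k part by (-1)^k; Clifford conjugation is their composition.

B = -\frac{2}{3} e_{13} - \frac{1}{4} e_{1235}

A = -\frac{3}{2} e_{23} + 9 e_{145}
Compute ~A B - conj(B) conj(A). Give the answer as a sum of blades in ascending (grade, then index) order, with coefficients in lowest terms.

first term: -e_{12} + \frac{3}{8} e_{15} - \frac{9}{4} e_{234} + 6 e_{345}
second term: -e_{12} + \frac{3}{8} e_{15} + \frac{9}{4} e_{234} - 6 e_{345}
Answer: -\frac{9}{2} e_{234} + 12 e_{345}


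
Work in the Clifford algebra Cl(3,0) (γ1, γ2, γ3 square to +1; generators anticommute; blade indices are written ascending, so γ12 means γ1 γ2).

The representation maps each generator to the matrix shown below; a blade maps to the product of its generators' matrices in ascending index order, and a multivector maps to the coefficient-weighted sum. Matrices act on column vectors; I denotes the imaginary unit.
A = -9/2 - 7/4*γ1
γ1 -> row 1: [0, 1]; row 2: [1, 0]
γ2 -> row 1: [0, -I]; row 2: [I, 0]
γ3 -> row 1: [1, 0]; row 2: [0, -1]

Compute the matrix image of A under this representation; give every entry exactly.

M = (-9/2)*1 + (-7/4)*rho(γ1), summed entrywise (1 is the identity matrix):
Answer: row 1: [-9/2, -7/4]; row 2: [-7/4, -9/2]


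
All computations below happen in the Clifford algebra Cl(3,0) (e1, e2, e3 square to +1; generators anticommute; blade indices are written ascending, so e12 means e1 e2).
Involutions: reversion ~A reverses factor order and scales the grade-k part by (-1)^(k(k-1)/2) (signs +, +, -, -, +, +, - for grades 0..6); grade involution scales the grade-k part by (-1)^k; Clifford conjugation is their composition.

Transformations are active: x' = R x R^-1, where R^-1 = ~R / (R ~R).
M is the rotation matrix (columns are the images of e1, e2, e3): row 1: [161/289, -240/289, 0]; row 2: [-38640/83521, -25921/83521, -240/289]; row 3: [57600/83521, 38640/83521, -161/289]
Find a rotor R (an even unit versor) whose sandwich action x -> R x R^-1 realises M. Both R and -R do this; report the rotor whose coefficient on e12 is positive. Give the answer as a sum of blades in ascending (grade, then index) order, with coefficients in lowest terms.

Method: write R = a + b12*e12 + b13*e13 + b23*e23 with a^2 + b12^2 + b13^2 + b23^2 = 1 (so R^-1 = ~R). Expanding the columns R e_j ~R gives tr M = 4a^2 - 1 and, from the antisymmetric part, M21 - M12 = -4a*b12, M13 - M31 = 4a*b13, M32 - M23 = -4a*b23.
Here tr M = -25921/83521, so a^2 = (1 + tr M)/4 = 14400/83521 and a = ±120/289. Taking a = 120/289: M21 - M12 = 30720/83521, M13 - M31 = -57600/83521, M32 - M23 = 108000/83521, giving b12 = -64/289, b13 = -120/289, b23 = -225/289, i.e. R = 120/289 - 64/289*e12 - 120/289*e13 - 225/289*e23.
Its e12 coefficient is negative, so report the other preimage -R.
Answer: -120/289 + 64/289*e12 + 120/289*e13 + 225/289*e23. Recall the cover is two-to-one: with M of trace -25921/83521, both preimages act alike, and the stated e12 sign chooses the sheet.


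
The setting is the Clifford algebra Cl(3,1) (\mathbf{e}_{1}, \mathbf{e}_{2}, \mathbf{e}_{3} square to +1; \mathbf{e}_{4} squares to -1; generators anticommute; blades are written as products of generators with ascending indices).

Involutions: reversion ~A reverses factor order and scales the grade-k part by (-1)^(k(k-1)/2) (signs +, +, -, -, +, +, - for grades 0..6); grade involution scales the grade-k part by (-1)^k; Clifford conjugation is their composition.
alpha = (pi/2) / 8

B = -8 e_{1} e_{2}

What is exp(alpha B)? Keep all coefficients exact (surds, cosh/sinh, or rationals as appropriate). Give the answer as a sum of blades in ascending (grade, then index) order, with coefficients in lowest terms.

B^2 = (-8)^2*(e_{1} e_{2})^2 = 64*(-1) = -64 (a basis 2-blade squares to minus the product of its generators' squares).
B^2 = -64 — the negative square puts this in the circular regime; l = 8, alpha*l = \frac{\pi}{2}, so exp(alpha B) = cos(\frac{\pi}{2}) + (sin(\frac{\pi}{2})/8)*B = 0 + (\frac{1}{8})*B.
Answer: -e_{1} e_{2}


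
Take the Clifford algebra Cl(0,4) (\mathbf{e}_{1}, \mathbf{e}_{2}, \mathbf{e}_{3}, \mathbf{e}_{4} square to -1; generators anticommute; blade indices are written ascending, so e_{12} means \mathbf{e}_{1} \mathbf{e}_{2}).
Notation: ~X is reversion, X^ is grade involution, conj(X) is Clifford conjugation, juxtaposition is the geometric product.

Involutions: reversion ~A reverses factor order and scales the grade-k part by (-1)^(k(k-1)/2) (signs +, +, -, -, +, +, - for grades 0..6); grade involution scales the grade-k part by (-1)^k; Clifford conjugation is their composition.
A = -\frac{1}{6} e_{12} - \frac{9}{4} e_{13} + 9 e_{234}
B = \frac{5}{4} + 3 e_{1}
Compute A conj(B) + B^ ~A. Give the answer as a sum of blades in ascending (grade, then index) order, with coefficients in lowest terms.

first term: \frac{1}{2} e_{2} + \frac{27}{4} e_{3} - \frac{5}{24} e_{12} - \frac{45}{16} e_{13} + \frac{45}{4} e_{234} + 27 e_{1234}
second term: \frac{1}{2} e_{2} + \frac{27}{4} e_{3} + \frac{5}{24} e_{12} + \frac{45}{16} e_{13} - \frac{45}{4} e_{234} + 27 e_{1234}
Answer: e_{2} + \frac{27}{2} e_{3} + 54 e_{1234}


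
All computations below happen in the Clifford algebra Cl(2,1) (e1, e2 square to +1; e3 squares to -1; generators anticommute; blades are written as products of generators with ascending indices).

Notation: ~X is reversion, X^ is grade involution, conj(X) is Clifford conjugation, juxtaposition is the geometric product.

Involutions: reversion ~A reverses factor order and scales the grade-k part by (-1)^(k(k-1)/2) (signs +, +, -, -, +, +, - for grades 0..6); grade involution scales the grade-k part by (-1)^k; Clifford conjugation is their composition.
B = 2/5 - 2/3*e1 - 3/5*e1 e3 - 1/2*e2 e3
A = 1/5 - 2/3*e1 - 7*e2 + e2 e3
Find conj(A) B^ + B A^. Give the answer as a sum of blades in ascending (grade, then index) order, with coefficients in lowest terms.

first term: 461/450 + 2/5*e1 + 14/5*e2 - 39/10*e3 - 79/15*e1 e2 - 3/25*e1 e3 - 1/2*e2 e3 + 16/5*e1 e2 e3
second term: -389/450 + 2/15*e1 + 14/5*e2 + 39/10*e3 - 79/15*e1 e2 - 3/25*e1 e3 + 3/10*e2 e3 + 16/5*e1 e2 e3
Answer: 4/25 + 8/15*e1 + 28/5*e2 - 158/15*e1 e2 - 6/25*e1 e3 - 1/5*e2 e3 + 32/5*e1 e2 e3


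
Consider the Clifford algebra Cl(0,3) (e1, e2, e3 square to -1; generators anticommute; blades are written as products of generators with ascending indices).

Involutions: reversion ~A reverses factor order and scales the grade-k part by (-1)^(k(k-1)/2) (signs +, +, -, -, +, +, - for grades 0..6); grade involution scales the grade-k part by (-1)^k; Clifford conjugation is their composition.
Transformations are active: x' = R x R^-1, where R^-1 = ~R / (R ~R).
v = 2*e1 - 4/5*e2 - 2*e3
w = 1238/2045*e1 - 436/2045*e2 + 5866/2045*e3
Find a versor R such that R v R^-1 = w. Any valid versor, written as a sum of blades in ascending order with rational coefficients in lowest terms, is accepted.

Sketch: the shared square -216/25 makes R = v + w = 5328/2045*e1 - 2072/2045*e2 + 1776/2045*e3 the natural versor; its sandwich fixes that direction, negates (v - w)/2, and sends v to w.
Answer: 5328/2045*e1 - 2072/2045*e2 + 1776/2045*e3


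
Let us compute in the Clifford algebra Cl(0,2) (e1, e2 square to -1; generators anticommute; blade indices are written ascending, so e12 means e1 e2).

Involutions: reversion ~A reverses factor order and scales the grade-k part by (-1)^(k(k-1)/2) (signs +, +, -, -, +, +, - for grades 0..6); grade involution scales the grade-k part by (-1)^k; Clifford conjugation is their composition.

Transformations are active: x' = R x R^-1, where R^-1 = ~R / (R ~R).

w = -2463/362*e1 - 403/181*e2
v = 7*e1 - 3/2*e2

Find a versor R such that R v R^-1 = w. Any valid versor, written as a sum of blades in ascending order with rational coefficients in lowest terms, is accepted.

A norm check does it: q(v) = q(w) = -205/4, hence R = v + w = 71/362*e1 - 1349/362*e2 realises the map — parallel part kept, (v - w)/2 negated, v carried to w.
Answer: 71/362*e1 - 1349/362*e2


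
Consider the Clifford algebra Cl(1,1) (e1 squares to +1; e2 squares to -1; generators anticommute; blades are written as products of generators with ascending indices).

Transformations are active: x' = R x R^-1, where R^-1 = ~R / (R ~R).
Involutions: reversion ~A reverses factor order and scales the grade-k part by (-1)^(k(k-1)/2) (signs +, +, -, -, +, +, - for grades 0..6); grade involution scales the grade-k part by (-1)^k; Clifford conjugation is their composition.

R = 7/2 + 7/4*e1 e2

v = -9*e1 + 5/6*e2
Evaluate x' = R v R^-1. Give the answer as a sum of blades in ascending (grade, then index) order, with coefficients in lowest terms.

~R = 7/2 - 7/4*e1 e2, and R ~R = 147/16, so R^-1 = ~R / (147/16).
R v = -791/24*e1 + 56/3*e2
Answer: -145/9*e1 + 241/18*e2


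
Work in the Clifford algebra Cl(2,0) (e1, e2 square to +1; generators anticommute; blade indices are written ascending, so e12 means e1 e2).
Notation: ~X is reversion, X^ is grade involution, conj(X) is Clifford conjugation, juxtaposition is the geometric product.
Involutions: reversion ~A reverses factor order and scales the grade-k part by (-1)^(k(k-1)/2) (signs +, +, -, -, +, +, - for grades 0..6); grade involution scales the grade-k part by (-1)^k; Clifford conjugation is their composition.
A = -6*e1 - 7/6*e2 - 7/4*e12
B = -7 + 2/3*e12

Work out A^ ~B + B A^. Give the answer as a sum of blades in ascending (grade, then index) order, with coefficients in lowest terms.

first term: -7/6 - 371/9*e1 - 73/6*e2 + 49/4*e12
second term: 7/6 - 371/9*e1 - 73/6*e2 + 49/4*e12
Answer: -742/9*e1 - 73/3*e2 + 49/2*e12


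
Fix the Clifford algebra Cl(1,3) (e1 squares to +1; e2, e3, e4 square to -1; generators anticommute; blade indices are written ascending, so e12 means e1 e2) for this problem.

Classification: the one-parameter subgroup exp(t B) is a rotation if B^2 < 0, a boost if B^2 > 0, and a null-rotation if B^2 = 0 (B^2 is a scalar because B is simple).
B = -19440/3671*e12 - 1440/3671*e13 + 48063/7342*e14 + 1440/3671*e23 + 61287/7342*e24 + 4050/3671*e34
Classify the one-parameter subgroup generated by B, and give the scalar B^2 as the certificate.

B^2 term by term: the squares give (-19440/3671)^2*(e12)^2 + (-1440/3671)^2*(e13)^2 + (48063/7342)^2*(e14)^2 + (1440/3671)^2*(e23)^2 + (61287/7342)^2*(e24)^2 + (4050/3671)^2*(e34)^2 = 377913600/13476241*(+1) + 2073600/13476241*(+1) + 2310051969/53904964*(+1) + 2073600/13476241*(-1) + 3756096369/53904964*(-1) + 16402500/13476241*(-1) = 0 (each basis 2-blade squares to minus the product of its generators' squares); cross terms between blades sharing an index anticommute and cancel; the commuting (index-disjoint) pairs give grade-4 terms 2*c*c'*(blade product), which cancel blade by blade — e1234: -157464000/13476241 + 88253280/13476241 + 69210720/13476241 = 0 — confirming B is simple. So B^2 = 0.
Answer: null-rotation, certificate B^2 = 0. The class reads off the invariant scalar 0 directly.


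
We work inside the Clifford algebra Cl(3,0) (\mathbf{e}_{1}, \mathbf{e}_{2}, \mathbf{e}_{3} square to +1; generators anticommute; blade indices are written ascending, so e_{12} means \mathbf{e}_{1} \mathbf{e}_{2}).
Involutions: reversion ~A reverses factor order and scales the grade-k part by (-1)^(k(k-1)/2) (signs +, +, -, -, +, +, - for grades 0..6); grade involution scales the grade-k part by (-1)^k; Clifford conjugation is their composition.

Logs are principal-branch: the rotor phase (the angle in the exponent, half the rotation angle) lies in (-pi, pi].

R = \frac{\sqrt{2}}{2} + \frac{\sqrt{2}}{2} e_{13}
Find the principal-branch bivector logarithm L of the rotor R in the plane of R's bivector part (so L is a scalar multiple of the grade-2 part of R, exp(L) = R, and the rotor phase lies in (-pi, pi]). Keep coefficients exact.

The scalar part of R is \frac{\sqrt{2}}{2}, which pins the rotor phase on the principal branch; dividing the bivector part by the sine of that phase recovers the unit plane, and L is the phase times that plane.
Concretely: cos(phase) = \frac{\sqrt{2}}{2} gives phase = ±\frac{\pi}{4}, and since phase/sin(phase) is even the sign is immaterial: L = (phase/sin(phase)) * <R>_2 = (\frac{\sqrt{2} \pi}{4}) * <R>_2.
Answer: \frac{\pi}{4} e_{13}


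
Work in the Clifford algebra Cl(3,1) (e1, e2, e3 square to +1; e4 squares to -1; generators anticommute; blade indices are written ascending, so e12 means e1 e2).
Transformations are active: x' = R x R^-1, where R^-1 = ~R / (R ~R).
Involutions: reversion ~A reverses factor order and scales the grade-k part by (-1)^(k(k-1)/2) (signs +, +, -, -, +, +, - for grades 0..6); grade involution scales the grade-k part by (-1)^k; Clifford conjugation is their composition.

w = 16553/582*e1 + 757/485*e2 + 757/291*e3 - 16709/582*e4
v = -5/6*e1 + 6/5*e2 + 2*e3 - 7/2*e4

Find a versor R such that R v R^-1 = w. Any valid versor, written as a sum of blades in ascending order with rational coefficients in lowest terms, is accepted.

Key observation: q(v) = q(w) = -1376/225 (sandwiches preserve the norm), so R = v + w = 2678/97*e1 + 1339/485*e2 + 1339/291*e3 - 9373/291*e4 works whenever it is invertible — the component of v along it is kept and (v - w)/2 reverses, sending v to w.
Answer: 2678/97*e1 + 1339/485*e2 + 1339/291*e3 - 9373/291*e4


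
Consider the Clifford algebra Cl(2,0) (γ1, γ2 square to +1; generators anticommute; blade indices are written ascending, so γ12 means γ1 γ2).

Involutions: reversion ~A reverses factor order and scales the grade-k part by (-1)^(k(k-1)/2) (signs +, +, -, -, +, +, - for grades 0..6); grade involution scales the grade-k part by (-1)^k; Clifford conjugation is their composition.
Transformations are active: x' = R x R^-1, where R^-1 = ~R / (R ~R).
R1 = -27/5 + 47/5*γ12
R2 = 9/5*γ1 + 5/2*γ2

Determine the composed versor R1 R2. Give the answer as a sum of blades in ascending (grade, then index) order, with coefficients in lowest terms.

Distribute over the terms of R1 (each basis-blade product reordered to ascending indices, repeated generators contracted through their squares):
(-27/5) R2 = -243/25*γ1 - 27/2*γ2
(47/5*γ12) R2 = 47/2*γ1 - 423/25*γ2
Summing the partial products and collecting blades:
Answer: 689/50*γ1 - 1521/50*γ2


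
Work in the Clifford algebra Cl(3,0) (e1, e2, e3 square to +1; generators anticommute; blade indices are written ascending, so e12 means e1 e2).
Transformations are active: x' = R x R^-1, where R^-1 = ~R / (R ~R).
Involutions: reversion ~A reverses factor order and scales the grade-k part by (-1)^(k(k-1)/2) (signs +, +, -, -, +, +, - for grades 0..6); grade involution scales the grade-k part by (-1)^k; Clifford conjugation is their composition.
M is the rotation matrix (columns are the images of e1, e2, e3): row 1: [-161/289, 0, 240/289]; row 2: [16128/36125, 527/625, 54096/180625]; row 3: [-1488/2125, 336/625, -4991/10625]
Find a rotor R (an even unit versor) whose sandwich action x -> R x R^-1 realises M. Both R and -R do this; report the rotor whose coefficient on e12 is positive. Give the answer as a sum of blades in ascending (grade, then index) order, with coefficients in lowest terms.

Method: write R = a + b12*e12 + b13*e13 + b23*e23 with a^2 + b12^2 + b13^2 + b23^2 = 1 (so R^-1 = ~R). Expanding the columns R e_j ~R gives tr M = 4a^2 - 1 and, from the antisymmetric part, M21 - M12 = -4a*b12, M13 - M31 = 4a*b13, M32 - M23 = -4a*b23.
Here tr M = -33169/180625, so a^2 = (1 + tr M)/4 = 36864/180625 and a = ±192/425. Taking a = 192/425: M21 - M12 = 16128/36125, M13 - M31 = 55296/36125, M32 - M23 = 43008/180625, giving b12 = -21/85, b13 = 72/85, b23 = -56/425, i.e. R = 192/425 - 21/85*e12 + 72/85*e13 - 56/425*e23.
Its e12 coefficient is negative, so report the other preimage -R.
Answer: -192/425 + 21/85*e12 - 72/85*e13 + 56/425*e23. Why the constraint matters: R and -R act identically through the sandwich — M has trace -33169/180625 either way — so only the sign condition on e12 picks one of the two preimages.


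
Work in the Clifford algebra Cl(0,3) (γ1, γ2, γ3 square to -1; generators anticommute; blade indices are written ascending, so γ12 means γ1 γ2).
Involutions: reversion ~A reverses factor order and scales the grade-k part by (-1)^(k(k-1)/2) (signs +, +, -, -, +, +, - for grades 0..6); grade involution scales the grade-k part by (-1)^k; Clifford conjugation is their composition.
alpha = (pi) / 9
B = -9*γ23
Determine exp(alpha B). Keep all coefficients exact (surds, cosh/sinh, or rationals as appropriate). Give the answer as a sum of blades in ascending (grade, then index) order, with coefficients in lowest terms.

B^2 = (-9)^2*(γ23)^2 = 81*(-1) = -81 (a basis 2-blade squares to minus the product of its generators' squares).
B^2 = -81 — the negative square puts this in the circular regime; l = 9, alpha*l = pi, so exp(alpha B) = cos(pi) + (sin(pi)/9)*B = -1 + (0)*B.
Answer: -1


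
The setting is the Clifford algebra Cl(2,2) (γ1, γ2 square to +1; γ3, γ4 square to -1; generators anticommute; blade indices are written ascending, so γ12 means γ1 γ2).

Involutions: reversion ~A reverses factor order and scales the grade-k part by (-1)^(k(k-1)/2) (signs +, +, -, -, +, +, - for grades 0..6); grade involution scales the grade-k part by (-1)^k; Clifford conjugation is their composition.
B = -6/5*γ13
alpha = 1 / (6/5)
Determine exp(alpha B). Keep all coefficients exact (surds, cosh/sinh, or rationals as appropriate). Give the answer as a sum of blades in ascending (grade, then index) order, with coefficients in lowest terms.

B^2 = (-6/5)^2*(γ13)^2 = 36/25*(+1) = 36/25 (a basis 2-blade squares to minus the product of its generators' squares).
B^2 = 36/25 — B^2 > 0, so the exponential closes hyperbolically: l = 6/5, alpha*l = 1, so exp(alpha B) = cosh(1) + (sinh(1)/(6/5))*B = cosh(1) + (5*sinh(1)/6)*B.
Answer: cosh(1) - sinh(1)*γ13


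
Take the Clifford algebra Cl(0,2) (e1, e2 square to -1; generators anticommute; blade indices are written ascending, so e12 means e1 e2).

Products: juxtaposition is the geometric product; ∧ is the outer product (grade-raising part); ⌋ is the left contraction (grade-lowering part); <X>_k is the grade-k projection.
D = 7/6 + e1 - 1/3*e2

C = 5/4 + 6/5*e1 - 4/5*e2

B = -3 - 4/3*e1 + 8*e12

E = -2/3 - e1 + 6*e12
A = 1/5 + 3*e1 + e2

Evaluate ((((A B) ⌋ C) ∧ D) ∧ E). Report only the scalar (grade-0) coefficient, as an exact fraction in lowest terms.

step 1: 17/5 - 19/15*e1 - 27*e2 + 44/15*e12
step 2: -1583/100 + 102/25*e1 - 68/25*e2
step 3: -11081/600 - 1107/100*e1 + 631/300*e2 + 34/25*e12
step 4: 11081/900 + 15509/600*e1 - 631/450*e2 - 8221/75*e12
Answer: 11081/900
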